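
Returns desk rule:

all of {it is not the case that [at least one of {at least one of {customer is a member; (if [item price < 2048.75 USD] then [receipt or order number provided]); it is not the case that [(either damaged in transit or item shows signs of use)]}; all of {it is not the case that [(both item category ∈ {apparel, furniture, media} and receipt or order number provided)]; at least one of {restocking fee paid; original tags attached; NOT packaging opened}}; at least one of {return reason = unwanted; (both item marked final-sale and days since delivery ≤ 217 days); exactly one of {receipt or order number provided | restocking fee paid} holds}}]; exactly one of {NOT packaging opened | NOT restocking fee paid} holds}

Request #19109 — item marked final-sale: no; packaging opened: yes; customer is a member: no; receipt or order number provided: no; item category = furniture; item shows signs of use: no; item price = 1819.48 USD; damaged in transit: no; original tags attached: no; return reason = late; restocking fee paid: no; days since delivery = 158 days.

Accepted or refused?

Atomic conditions:
  customer is a member: no → false
  item price < 2048.75 USD: 1819.48 < 2048.75 is true
  receipt or order number provided: no → false
  damaged in transit: no → false
  item shows signs of use: no → false
  item category ∈ {apparel, furniture, media}: furniture is in the set → true
  restocking fee paid: no → false
  original tags attached: no → false
  NOT packaging opened: yes → false
  return reason = unwanted: late == unwanted is false
  item marked final-sale: no → false
  days since delivery ≤ 217 days: 158 ≤ 217 is true
  NOT restocking fee paid: no → true
Combine:
[1.1.1.2] true → false = false
[1.1.1.3.1] false OR false = false
[1.1.1.3] NOT false = true
[1.1.1] false OR false OR true = true
[1.1.2.1.1] true AND false = false
[1.1.2.1] NOT false = true
[1.1.2.2] false OR false OR false = false
[1.1.2] true AND false = false
[1.1.3.2] false AND true = false
[1.1.3.3] exactly-one(false, false) = false
[1.1.3] false OR false OR false = false
[1.1] true OR false OR false = true
[1] NOT true = false
[2] exactly-one(false, true) = true
[root] false AND true = false
Overall: false → refused

Refused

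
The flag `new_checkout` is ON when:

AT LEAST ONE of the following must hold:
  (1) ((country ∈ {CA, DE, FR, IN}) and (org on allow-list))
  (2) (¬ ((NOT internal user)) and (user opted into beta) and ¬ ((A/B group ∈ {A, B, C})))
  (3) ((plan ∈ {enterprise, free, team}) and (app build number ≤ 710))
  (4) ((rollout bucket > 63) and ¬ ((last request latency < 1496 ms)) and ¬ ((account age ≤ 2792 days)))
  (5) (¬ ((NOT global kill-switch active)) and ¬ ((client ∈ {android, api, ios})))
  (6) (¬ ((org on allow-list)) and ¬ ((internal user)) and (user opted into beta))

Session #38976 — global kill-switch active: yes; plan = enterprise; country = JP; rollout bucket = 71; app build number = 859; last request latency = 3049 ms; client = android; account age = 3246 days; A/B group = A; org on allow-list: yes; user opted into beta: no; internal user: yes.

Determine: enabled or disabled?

Atomic conditions:
  country ∈ {CA, DE, FR, IN}: JP is not in the set → false
  org on allow-list: yes → true
  NOT internal user: yes → false
  user opted into beta: no → false
  A/B group ∈ {A, B, C}: A is in the set → true
  plan ∈ {enterprise, free, team}: enterprise is in the set → true
  app build number ≤ 710: 859 ≤ 710 is false
  rollout bucket > 63: 71 > 63 is true
  last request latency < 1496 ms: 3049 < 1496 is false
  account age ≤ 2792 days: 3246 ≤ 2792 is false
  NOT global kill-switch active: yes → false
  client ∈ {android, api, ios}: android is in the set → true
  internal user: yes → true
Combine:
[1] false AND true = false
[2.1] NOT false = true
[2.3] NOT true = false
[2] true AND false AND false = false
[3] true AND false = false
[4.2] NOT false = true
[4.3] NOT false = true
[4] true AND true AND true = true
[5.1] NOT false = true
[5.2] NOT true = false
[5] true AND false = false
[6.1] NOT true = false
[6.2] NOT true = false
[6] false AND false AND false = false
[root] false OR false OR false OR true OR false OR false = true
Overall: true → enabled

Enabled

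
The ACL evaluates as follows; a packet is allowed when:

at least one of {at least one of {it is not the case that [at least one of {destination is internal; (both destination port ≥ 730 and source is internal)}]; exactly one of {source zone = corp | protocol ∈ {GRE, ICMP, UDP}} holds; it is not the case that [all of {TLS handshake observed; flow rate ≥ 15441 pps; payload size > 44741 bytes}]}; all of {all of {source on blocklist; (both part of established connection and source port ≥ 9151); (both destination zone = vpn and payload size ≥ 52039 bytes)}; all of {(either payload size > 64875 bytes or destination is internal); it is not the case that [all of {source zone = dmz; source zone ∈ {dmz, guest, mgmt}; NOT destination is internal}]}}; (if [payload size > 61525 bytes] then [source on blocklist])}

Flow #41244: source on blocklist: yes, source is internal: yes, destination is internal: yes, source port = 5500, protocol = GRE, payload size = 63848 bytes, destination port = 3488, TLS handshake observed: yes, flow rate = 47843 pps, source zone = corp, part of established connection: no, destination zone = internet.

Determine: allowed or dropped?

Allowed

Atomic conditions:
  destination is internal: yes → true
  destination port ≥ 730: 3488 ≥ 730 is true
  source is internal: yes → true
  source zone = corp: corp == corp is true
  protocol ∈ {GRE, ICMP, UDP}: GRE is in the set → true
  TLS handshake observed: yes → true
  flow rate ≥ 15441 pps: 47843 ≥ 15441 is true
  payload size > 44741 bytes: 63848 > 44741 is true
  source on blocklist: yes → true
  part of established connection: no → false
  source port ≥ 9151: 5500 ≥ 9151 is false
  destination zone = vpn: internet == vpn is false
  payload size ≥ 52039 bytes: 63848 ≥ 52039 is true
  payload size > 64875 bytes: 63848 > 64875 is false
  source zone = dmz: corp == dmz is false
  source zone ∈ {dmz, guest, mgmt}: corp is not in the set → false
  NOT destination is internal: yes → false
  payload size > 61525 bytes: 63848 > 61525 is true
Combine:
[1.1.1.2] true AND true = true
[1.1.1] true OR true = true
[1.1] NOT true = false
[1.2] exactly-one(true, true) = false
[1.3.1] true AND true AND true = true
[1.3] NOT true = false
[1] false OR false OR false = false
[2.1.2] false AND false = false
[2.1.3] false AND true = false
[2.1] true AND false AND false = false
[2.2.1] false OR true = true
[2.2.2.1] false AND false AND false = false
[2.2.2] NOT false = true
[2.2] true AND true = true
[2] false AND true = false
[3] true → true = true
[root] false OR false OR true = true
Overall: true → allowed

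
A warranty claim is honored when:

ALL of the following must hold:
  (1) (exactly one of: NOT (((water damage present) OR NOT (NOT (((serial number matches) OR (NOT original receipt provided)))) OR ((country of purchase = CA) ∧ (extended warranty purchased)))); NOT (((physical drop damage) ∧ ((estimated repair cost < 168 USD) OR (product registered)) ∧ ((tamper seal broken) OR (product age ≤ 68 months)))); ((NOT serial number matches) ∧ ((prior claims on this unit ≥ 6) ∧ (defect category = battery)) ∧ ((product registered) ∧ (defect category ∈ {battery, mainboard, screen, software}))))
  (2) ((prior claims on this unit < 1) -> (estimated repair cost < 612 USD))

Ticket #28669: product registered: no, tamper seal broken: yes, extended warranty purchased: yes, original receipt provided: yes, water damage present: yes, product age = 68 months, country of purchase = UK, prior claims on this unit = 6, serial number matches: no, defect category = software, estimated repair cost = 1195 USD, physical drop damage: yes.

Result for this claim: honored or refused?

Atomic conditions:
  water damage present: yes → true
  serial number matches: no → false
  NOT original receipt provided: yes → false
  country of purchase = CA: UK == CA is false
  extended warranty purchased: yes → true
  physical drop damage: yes → true
  estimated repair cost < 168 USD: 1195 < 168 is false
  product registered: no → false
  tamper seal broken: yes → true
  product age ≤ 68 months: 68 ≤ 68 is true
  NOT serial number matches: no → true
  prior claims on this unit ≥ 6: 6 ≥ 6 is true
  defect category = battery: software == battery is false
  defect category ∈ {battery, mainboard, screen, software}: software is in the set → true
  prior claims on this unit < 1: 6 < 1 is false
  estimated repair cost < 612 USD: 1195 < 612 is false
Combine:
[1.1.1.2.1.1] false OR false = false
[1.1.1.2.1] NOT false = true
[1.1.1.2] NOT true = false
[1.1.1.3] false AND true = false
[1.1.1] true OR false OR false = true
[1.1] NOT true = false
[1.2.1.2] false OR false = false
[1.2.1.3] true OR true = true
[1.2.1] true AND false AND true = false
[1.2] NOT false = true
[1.3.2] true AND false = false
[1.3.3] false AND true = false
[1.3] true AND false AND false = false
[1] exactly-one(false, true, false) = true
[2] false → false (antecedent false ⇒ implication holds) = true
[root] true AND true = true
Overall: true → honored

Honored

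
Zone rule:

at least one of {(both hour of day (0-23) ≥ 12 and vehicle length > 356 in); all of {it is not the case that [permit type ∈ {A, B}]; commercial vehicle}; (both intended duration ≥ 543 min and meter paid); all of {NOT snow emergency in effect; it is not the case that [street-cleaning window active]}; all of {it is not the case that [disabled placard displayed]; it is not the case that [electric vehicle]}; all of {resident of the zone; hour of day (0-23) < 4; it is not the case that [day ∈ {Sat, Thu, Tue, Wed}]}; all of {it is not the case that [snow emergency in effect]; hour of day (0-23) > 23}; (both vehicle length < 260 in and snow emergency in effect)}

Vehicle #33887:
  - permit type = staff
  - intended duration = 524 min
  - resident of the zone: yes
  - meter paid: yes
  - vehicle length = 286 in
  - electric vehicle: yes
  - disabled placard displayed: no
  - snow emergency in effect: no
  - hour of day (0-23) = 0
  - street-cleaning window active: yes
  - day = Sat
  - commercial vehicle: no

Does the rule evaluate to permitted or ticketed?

Atomic conditions:
  hour of day (0-23) ≥ 12: 0 ≥ 12 is false
  vehicle length > 356 in: 286 > 356 is false
  permit type ∈ {A, B}: staff is not in the set → false
  commercial vehicle: no → false
  intended duration ≥ 543 min: 524 ≥ 543 is false
  meter paid: yes → true
  NOT snow emergency in effect: no → true
  street-cleaning window active: yes → true
  disabled placard displayed: no → false
  electric vehicle: yes → true
  resident of the zone: yes → true
  hour of day (0-23) < 4: 0 < 4 is true
  day ∈ {Sat, Thu, Tue, Wed}: Sat is in the set → true
  snow emergency in effect: no → false
  hour of day (0-23) > 23: 0 > 23 is false
  vehicle length < 260 in: 286 < 260 is false
Combine:
[1] false AND false = false
[2.1] NOT false = true
[2] true AND false = false
[3] false AND true = false
[4.2] NOT true = false
[4] true AND false = false
[5.1] NOT false = true
[5.2] NOT true = false
[5] true AND false = false
[6.3] NOT true = false
[6] true AND true AND false = false
[7.1] NOT false = true
[7] true AND false = false
[8] false AND false = false
[root] false OR false OR false OR false OR false OR false OR false OR false = false
Overall: false → ticketed

Ticketed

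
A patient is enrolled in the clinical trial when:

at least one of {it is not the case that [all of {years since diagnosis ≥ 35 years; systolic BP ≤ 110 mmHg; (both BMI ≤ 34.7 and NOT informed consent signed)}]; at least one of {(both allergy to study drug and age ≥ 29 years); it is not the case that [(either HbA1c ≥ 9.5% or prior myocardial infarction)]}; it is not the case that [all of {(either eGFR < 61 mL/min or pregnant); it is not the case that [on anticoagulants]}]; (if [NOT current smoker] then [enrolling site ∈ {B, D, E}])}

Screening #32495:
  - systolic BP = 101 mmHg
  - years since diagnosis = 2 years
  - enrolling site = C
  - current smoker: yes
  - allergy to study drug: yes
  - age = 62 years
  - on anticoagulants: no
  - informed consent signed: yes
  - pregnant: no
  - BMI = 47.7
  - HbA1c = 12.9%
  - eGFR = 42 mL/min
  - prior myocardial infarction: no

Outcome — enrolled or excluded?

Atomic conditions:
  years since diagnosis ≥ 35 years: 2 ≥ 35 is false
  systolic BP ≤ 110 mmHg: 101 ≤ 110 is true
  BMI ≤ 34.7: 47.7 ≤ 34.7 is false
  NOT informed consent signed: yes → false
  allergy to study drug: yes → true
  age ≥ 29 years: 62 ≥ 29 is true
  HbA1c ≥ 9.5%: 12.9 ≥ 9.5 is true
  prior myocardial infarction: no → false
  eGFR < 61 mL/min: 42 < 61 is true
  pregnant: no → false
  on anticoagulants: no → false
  NOT current smoker: yes → false
  enrolling site ∈ {B, D, E}: C is not in the set → false
Combine:
[1.1.3] false AND false = false
[1.1] false AND true AND false = false
[1] NOT false = true
[2.1] true AND true = true
[2.2.1] true OR false = true
[2.2] NOT true = false
[2] true OR false = true
[3.1.1] true OR false = true
[3.1.2] NOT false = true
[3.1] true AND true = true
[3] NOT true = false
[4] false → false (antecedent false ⇒ implication holds) = true
[root] true OR true OR false OR true = true
Overall: true → enrolled

Enrolled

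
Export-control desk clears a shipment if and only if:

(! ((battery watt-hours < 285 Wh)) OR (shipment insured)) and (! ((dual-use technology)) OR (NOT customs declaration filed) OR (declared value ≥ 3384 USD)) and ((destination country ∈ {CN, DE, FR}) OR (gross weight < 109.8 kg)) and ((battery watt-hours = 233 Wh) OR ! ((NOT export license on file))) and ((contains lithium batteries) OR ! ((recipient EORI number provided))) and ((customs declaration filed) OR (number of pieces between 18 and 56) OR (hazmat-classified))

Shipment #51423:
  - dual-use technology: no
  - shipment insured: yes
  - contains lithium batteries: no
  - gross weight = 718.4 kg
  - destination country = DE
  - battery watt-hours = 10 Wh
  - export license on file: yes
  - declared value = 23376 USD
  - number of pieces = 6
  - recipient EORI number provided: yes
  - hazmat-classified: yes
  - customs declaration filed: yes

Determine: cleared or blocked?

Blocked

Atomic conditions:
  battery watt-hours < 285 Wh: 10 < 285 is true
  shipment insured: yes → true
  dual-use technology: no → false
  NOT customs declaration filed: yes → false
  declared value ≥ 3384 USD: 23376 ≥ 3384 is true
  destination country ∈ {CN, DE, FR}: DE is in the set → true
  gross weight < 109.8 kg: 718.4 < 109.8 is false
  battery watt-hours = 233 Wh: 10 == 233 is false
  NOT export license on file: yes → false
  contains lithium batteries: no → false
  recipient EORI number provided: yes → true
  customs declaration filed: yes → true
  number of pieces between 18 and 56: 6 in [18, 56] is false
  hazmat-classified: yes → true
Combine:
[1.1] NOT true = false
[1] false OR true = true
[2.1] NOT false = true
[2] true OR false OR true = true
[3] true OR false = true
[4.2] NOT false = true
[4] false OR true = true
[5.2] NOT true = false
[5] false OR false = false
[6] true OR false OR true = true
[root] true AND true AND true AND true AND false AND true = false
Overall: false → blocked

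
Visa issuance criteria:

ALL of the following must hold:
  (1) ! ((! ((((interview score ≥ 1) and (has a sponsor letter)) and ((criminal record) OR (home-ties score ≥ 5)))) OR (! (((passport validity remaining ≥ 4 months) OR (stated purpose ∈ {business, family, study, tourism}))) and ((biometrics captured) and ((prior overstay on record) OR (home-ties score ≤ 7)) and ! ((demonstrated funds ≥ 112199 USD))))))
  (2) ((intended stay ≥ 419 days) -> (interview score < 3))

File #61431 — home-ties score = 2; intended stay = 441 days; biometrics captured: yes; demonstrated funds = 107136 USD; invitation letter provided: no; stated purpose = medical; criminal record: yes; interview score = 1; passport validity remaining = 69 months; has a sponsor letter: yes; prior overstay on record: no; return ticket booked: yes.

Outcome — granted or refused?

Granted

Atomic conditions:
  interview score ≥ 1: 1 ≥ 1 is true
  has a sponsor letter: yes → true
  criminal record: yes → true
  home-ties score ≥ 5: 2 ≥ 5 is false
  passport validity remaining ≥ 4 months: 69 ≥ 4 is true
  stated purpose ∈ {business, family, study, tourism}: medical is not in the set → false
  biometrics captured: yes → true
  prior overstay on record: no → false
  home-ties score ≤ 7: 2 ≤ 7 is true
  demonstrated funds ≥ 112199 USD: 107136 ≥ 112199 is false
  intended stay ≥ 419 days: 441 ≥ 419 is true
  interview score < 3: 1 < 3 is true
Combine:
[1.1.1.1.1] true AND true = true
[1.1.1.1.2] true OR false = true
[1.1.1.1] true AND true = true
[1.1.1] NOT true = false
[1.1.2.1.1] true OR false = true
[1.1.2.1] NOT true = false
[1.1.2.2.2] false OR true = true
[1.1.2.2.3] NOT false = true
[1.1.2.2] true AND true AND true = true
[1.1.2] false AND true = false
[1.1] false OR false = false
[1] NOT false = true
[2] true → true = true
[root] true AND true = true
Overall: true → granted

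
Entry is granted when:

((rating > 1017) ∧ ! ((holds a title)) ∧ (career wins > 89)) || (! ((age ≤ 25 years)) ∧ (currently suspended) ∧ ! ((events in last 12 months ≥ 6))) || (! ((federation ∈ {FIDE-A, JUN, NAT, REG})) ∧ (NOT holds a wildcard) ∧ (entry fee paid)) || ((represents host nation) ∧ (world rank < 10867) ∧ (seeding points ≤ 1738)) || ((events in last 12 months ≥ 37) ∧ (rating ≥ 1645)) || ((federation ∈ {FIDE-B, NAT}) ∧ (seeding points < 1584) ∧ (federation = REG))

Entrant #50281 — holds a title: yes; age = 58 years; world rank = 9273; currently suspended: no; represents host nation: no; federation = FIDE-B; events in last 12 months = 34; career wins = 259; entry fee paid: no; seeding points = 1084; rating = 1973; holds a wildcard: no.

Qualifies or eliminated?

Atomic conditions:
  rating > 1017: 1973 > 1017 is true
  holds a title: yes → true
  career wins > 89: 259 > 89 is true
  age ≤ 25 years: 58 ≤ 25 is false
  currently suspended: no → false
  events in last 12 months ≥ 6: 34 ≥ 6 is true
  federation ∈ {FIDE-A, JUN, NAT, REG}: FIDE-B is not in the set → false
  NOT holds a wildcard: no → true
  entry fee paid: no → false
  represents host nation: no → false
  world rank < 10867: 9273 < 10867 is true
  seeding points ≤ 1738: 1084 ≤ 1738 is true
  events in last 12 months ≥ 37: 34 ≥ 37 is false
  rating ≥ 1645: 1973 ≥ 1645 is true
  federation ∈ {FIDE-B, NAT}: FIDE-B is in the set → true
  seeding points < 1584: 1084 < 1584 is true
  federation = REG: FIDE-B == REG is false
Combine:
[1.2] NOT true = false
[1] true AND false AND true = false
[2.1] NOT false = true
[2.3] NOT true = false
[2] true AND false AND false = false
[3.1] NOT false = true
[3] true AND true AND false = false
[4] false AND true AND true = false
[5] false AND true = false
[6] true AND true AND false = false
[root] false OR false OR false OR false OR false OR false = false
Overall: false → eliminated

Eliminated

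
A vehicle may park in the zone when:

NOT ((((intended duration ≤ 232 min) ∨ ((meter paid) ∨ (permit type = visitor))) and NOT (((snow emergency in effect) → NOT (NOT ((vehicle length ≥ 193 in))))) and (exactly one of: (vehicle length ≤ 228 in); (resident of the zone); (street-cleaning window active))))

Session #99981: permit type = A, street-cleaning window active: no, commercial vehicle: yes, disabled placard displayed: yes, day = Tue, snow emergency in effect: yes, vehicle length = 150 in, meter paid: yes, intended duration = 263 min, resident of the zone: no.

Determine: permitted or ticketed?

Atomic conditions:
  intended duration ≤ 232 min: 263 ≤ 232 is false
  meter paid: yes → true
  permit type = visitor: A == visitor is false
  snow emergency in effect: yes → true
  vehicle length ≥ 193 in: 150 ≥ 193 is false
  vehicle length ≤ 228 in: 150 ≤ 228 is true
  resident of the zone: no → false
  street-cleaning window active: no → false
Combine:
[1.1.2] true OR false = true
[1.1] false OR true = true
[1.2.1.2.1] NOT false = true
[1.2.1.2] NOT true = false
[1.2.1] true → false = false
[1.2] NOT false = true
[1.3] exactly-one(true, false, false) = true
[1] true AND true AND true = true
[root] NOT true = false
Overall: false → ticketed

Ticketed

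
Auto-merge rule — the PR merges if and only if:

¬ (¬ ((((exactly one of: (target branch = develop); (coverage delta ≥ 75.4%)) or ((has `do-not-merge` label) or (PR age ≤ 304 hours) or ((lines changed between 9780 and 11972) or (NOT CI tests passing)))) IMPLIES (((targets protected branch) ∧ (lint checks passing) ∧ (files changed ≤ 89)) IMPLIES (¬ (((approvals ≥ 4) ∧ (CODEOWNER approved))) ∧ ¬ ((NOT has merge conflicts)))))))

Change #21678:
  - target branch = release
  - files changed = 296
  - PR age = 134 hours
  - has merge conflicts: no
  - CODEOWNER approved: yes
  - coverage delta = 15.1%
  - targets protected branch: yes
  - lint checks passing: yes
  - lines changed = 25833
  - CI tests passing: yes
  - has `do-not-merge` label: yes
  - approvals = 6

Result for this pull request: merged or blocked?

Merged

Atomic conditions:
  target branch = develop: release == develop is false
  coverage delta ≥ 75.4%: 15.1 ≥ 75.4 is false
  has `do-not-merge` label: yes → true
  PR age ≤ 304 hours: 134 ≤ 304 is true
  lines changed between 9780 and 11972: 25833 in [9780, 11972] is false
  NOT CI tests passing: yes → false
  targets protected branch: yes → true
  lint checks passing: yes → true
  files changed ≤ 89: 296 ≤ 89 is false
  approvals ≥ 4: 6 ≥ 4 is true
  CODEOWNER approved: yes → true
  NOT has merge conflicts: no → true
Combine:
[1.1.1.1] exactly-one(false, false) = false
[1.1.1.2.3] false OR false = false
[1.1.1.2] true OR true OR false = true
[1.1.1] false OR true = true
[1.1.2.1] true AND true AND false = false
[1.1.2.2.1.1] true AND true = true
[1.1.2.2.1] NOT true = false
[1.1.2.2.2] NOT true = false
[1.1.2.2] false AND false = false
[1.1.2] false → false (antecedent false ⇒ implication holds) = true
[1.1] true → true = true
[1] NOT true = false
[root] NOT false = true
Overall: true → merged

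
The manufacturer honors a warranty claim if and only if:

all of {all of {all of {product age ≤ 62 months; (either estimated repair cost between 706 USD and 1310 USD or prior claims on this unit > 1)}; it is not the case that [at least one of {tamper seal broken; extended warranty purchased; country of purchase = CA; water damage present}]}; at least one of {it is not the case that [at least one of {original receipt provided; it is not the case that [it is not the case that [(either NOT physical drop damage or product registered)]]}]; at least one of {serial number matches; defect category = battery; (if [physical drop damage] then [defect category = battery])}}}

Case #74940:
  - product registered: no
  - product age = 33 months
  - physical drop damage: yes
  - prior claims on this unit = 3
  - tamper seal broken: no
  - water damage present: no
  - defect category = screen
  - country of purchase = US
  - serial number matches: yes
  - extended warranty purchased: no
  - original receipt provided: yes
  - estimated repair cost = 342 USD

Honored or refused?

Honored

Atomic conditions:
  product age ≤ 62 months: 33 ≤ 62 is true
  estimated repair cost between 706 USD and 1310 USD: 342 in [706, 1310] is false
  prior claims on this unit > 1: 3 > 1 is true
  tamper seal broken: no → false
  extended warranty purchased: no → false
  country of purchase = CA: US == CA is false
  water damage present: no → false
  original receipt provided: yes → true
  NOT physical drop damage: yes → false
  product registered: no → false
  serial number matches: yes → true
  defect category = battery: screen == battery is false
  physical drop damage: yes → true
Combine:
[1.1.2] false OR true = true
[1.1] true AND true = true
[1.2.1] false OR false OR false OR false = false
[1.2] NOT false = true
[1] true AND true = true
[2.1.1.2.1.1] false OR false = false
[2.1.1.2.1] NOT false = true
[2.1.1.2] NOT true = false
[2.1.1] true OR false = true
[2.1] NOT true = false
[2.2.3] true → false = false
[2.2] true OR false OR false = true
[2] false OR true = true
[root] true AND true = true
Overall: true → honored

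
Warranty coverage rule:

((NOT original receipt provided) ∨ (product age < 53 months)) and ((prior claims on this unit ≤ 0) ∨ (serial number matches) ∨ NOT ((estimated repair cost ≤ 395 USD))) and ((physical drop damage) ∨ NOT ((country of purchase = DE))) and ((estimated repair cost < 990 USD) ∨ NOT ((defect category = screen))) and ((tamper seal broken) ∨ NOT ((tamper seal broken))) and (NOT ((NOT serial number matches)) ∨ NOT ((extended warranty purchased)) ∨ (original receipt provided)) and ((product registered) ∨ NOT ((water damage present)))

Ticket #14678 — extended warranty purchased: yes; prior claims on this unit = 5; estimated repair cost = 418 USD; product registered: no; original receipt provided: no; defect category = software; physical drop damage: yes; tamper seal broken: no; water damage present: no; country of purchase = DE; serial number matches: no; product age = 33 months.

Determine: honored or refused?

Refused

Atomic conditions:
  NOT original receipt provided: no → true
  product age < 53 months: 33 < 53 is true
  prior claims on this unit ≤ 0: 5 ≤ 0 is false
  serial number matches: no → false
  estimated repair cost ≤ 395 USD: 418 ≤ 395 is false
  physical drop damage: yes → true
  country of purchase = DE: DE == DE is true
  estimated repair cost < 990 USD: 418 < 990 is true
  defect category = screen: software == screen is false
  tamper seal broken: no → false
  NOT serial number matches: no → true
  extended warranty purchased: yes → true
  original receipt provided: no → false
  product registered: no → false
  water damage present: no → false
Combine:
[1] true OR true = true
[2.3] NOT false = true
[2] false OR false OR true = true
[3.2] NOT true = false
[3] true OR false = true
[4.2] NOT false = true
[4] true OR true = true
[5.2] NOT false = true
[5] false OR true = true
[6.1] NOT true = false
[6.2] NOT true = false
[6] false OR false OR false = false
[7.2] NOT false = true
[7] false OR true = true
[root] true AND true AND true AND true AND true AND false AND true = false
Overall: false → refused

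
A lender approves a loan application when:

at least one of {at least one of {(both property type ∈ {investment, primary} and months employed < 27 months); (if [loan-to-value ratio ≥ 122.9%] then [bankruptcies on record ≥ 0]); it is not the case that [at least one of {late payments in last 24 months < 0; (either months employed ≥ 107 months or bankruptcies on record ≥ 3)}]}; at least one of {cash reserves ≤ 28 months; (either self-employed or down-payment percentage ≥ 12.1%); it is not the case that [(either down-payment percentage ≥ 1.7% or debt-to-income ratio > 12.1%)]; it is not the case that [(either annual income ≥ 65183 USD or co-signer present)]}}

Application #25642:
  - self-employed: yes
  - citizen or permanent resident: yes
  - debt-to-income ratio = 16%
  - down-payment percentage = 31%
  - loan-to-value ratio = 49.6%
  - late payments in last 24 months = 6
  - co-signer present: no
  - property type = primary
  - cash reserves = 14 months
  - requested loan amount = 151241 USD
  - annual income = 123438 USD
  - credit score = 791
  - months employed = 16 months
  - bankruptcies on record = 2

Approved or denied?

Atomic conditions:
  property type ∈ {investment, primary}: primary is in the set → true
  months employed < 27 months: 16 < 27 is true
  loan-to-value ratio ≥ 122.9%: 49.6 ≥ 122.9 is false
  bankruptcies on record ≥ 0: 2 ≥ 0 is true
  late payments in last 24 months < 0: 6 < 0 is false
  months employed ≥ 107 months: 16 ≥ 107 is false
  bankruptcies on record ≥ 3: 2 ≥ 3 is false
  cash reserves ≤ 28 months: 14 ≤ 28 is true
  self-employed: yes → true
  down-payment percentage ≥ 12.1%: 31 ≥ 12.1 is true
  down-payment percentage ≥ 1.7%: 31 ≥ 1.7 is true
  debt-to-income ratio > 12.1%: 16 > 12.1 is true
  annual income ≥ 65183 USD: 123438 ≥ 65183 is true
  co-signer present: no → false
Combine:
[1.1] true AND true = true
[1.2] false → true (antecedent false ⇒ implication holds) = true
[1.3.1.2] false OR false = false
[1.3.1] false OR false = false
[1.3] NOT false = true
[1] true OR true OR true = true
[2.2] true OR true = true
[2.3.1] true OR true = true
[2.3] NOT true = false
[2.4.1] true OR false = true
[2.4] NOT true = false
[2] true OR true OR false OR false = true
[root] true OR true = true
Overall: true → approved

Approved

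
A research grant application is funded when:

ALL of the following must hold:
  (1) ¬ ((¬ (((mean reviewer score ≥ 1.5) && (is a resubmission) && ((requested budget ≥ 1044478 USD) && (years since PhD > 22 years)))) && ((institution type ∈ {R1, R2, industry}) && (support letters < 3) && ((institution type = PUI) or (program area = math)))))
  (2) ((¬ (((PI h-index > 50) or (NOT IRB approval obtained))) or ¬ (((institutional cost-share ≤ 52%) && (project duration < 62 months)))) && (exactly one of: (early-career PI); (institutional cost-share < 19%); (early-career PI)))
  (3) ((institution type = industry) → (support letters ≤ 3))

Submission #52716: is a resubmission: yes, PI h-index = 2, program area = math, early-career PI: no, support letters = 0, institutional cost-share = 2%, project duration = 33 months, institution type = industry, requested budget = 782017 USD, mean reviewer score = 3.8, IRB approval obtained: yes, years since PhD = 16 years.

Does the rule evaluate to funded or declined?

Atomic conditions:
  mean reviewer score ≥ 1.5: 3.8 ≥ 1.5 is true
  is a resubmission: yes → true
  requested budget ≥ 1044478 USD: 782017 ≥ 1044478 is false
  years since PhD > 22 years: 16 > 22 is false
  institution type ∈ {R1, R2, industry}: industry is in the set → true
  support letters < 3: 0 < 3 is true
  institution type = PUI: industry == PUI is false
  program area = math: math == math is true
  PI h-index > 50: 2 > 50 is false
  NOT IRB approval obtained: yes → false
  institutional cost-share ≤ 52%: 2 ≤ 52 is true
  project duration < 62 months: 33 < 62 is true
  early-career PI: no → false
  institutional cost-share < 19%: 2 < 19 is true
  institution type = industry: industry == industry is true
  support letters ≤ 3: 0 ≤ 3 is true
Combine:
[1.1.1.1.3] false AND false = false
[1.1.1.1] true AND true AND false = false
[1.1.1] NOT false = true
[1.1.2.3] false OR true = true
[1.1.2] true AND true AND true = true
[1.1] true AND true = true
[1] NOT true = false
[2.1.1.1] false OR false = false
[2.1.1] NOT false = true
[2.1.2.1] true AND true = true
[2.1.2] NOT true = false
[2.1] true OR false = true
[2.2] exactly-one(false, true, false) = true
[2] true AND true = true
[3] true → true = true
[root] false AND true AND true = false
Overall: false → declined

Declined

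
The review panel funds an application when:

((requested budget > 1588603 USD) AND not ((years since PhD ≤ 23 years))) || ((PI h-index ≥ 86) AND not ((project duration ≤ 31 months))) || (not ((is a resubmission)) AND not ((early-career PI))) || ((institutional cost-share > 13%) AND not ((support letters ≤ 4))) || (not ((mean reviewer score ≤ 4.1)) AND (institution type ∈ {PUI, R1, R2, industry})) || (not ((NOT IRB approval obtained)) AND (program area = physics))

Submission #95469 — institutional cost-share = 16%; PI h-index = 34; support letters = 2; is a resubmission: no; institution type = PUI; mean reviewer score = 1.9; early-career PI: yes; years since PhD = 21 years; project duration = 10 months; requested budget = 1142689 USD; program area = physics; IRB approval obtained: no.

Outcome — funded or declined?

Declined

Atomic conditions:
  requested budget > 1588603 USD: 1142689 > 1588603 is false
  years since PhD ≤ 23 years: 21 ≤ 23 is true
  PI h-index ≥ 86: 34 ≥ 86 is false
  project duration ≤ 31 months: 10 ≤ 31 is true
  is a resubmission: no → false
  early-career PI: yes → true
  institutional cost-share > 13%: 16 > 13 is true
  support letters ≤ 4: 2 ≤ 4 is true
  mean reviewer score ≤ 4.1: 1.9 ≤ 4.1 is true
  institution type ∈ {PUI, R1, R2, industry}: PUI is in the set → true
  NOT IRB approval obtained: no → true
  program area = physics: physics == physics is true
Combine:
[1.2] NOT true = false
[1] false AND false = false
[2.2] NOT true = false
[2] false AND false = false
[3.1] NOT false = true
[3.2] NOT true = false
[3] true AND false = false
[4.2] NOT true = false
[4] true AND false = false
[5.1] NOT true = false
[5] false AND true = false
[6.1] NOT true = false
[6] false AND true = false
[root] false OR false OR false OR false OR false OR false = false
Overall: false → declined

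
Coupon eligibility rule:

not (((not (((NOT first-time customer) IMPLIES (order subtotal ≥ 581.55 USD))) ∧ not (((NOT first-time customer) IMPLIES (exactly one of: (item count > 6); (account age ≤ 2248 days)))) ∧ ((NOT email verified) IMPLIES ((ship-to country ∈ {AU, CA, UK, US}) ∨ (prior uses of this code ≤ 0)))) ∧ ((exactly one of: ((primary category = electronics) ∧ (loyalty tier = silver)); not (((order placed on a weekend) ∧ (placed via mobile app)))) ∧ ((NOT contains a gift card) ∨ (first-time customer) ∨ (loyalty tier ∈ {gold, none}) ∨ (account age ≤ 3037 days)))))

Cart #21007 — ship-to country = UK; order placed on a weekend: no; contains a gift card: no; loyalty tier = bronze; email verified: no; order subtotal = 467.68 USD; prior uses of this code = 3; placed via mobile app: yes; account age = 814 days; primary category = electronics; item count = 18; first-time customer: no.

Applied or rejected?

Atomic conditions:
  NOT first-time customer: no → true
  order subtotal ≥ 581.55 USD: 467.68 ≥ 581.55 is false
  item count > 6: 18 > 6 is true
  account age ≤ 2248 days: 814 ≤ 2248 is true
  NOT email verified: no → true
  ship-to country ∈ {AU, CA, UK, US}: UK is in the set → true
  prior uses of this code ≤ 0: 3 ≤ 0 is false
  primary category = electronics: electronics == electronics is true
  loyalty tier = silver: bronze == silver is false
  order placed on a weekend: no → false
  placed via mobile app: yes → true
  NOT contains a gift card: no → true
  first-time customer: no → false
  loyalty tier ∈ {gold, none}: bronze is not in the set → false
  account age ≤ 3037 days: 814 ≤ 3037 is true
Combine:
[1.1.1.1] true → false = false
[1.1.1] NOT false = true
[1.1.2.1.2] exactly-one(true, true) = false
[1.1.2.1] true → false = false
[1.1.2] NOT false = true
[1.1.3.2] true OR false = true
[1.1.3] true → true = true
[1.1] true AND true AND true = true
[1.2.1.1] true AND false = false
[1.2.1.2.1] false AND true = false
[1.2.1.2] NOT false = true
[1.2.1] exactly-one(false, true) = true
[1.2.2] true OR false OR false OR true = true
[1.2] true AND true = true
[1] true AND true = true
[root] NOT true = false
Overall: false → rejected

Rejected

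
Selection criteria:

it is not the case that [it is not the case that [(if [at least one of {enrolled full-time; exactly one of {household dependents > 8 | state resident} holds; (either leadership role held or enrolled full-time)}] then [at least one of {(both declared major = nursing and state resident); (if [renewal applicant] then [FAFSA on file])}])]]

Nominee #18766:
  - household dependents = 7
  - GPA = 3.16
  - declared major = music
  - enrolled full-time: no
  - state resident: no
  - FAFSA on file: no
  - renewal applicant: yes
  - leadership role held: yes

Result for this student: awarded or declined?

Atomic conditions:
  enrolled full-time: no → false
  household dependents > 8: 7 > 8 is false
  state resident: no → false
  leadership role held: yes → true
  declared major = nursing: music == nursing is false
  renewal applicant: yes → true
  FAFSA on file: no → false
Combine:
[1.1.1.2] exactly-one(false, false) = false
[1.1.1.3] true OR false = true
[1.1.1] false OR false OR true = true
[1.1.2.1] false AND false = false
[1.1.2.2] true → false = false
[1.1.2] false OR false = false
[1.1] true → false = false
[1] NOT false = true
[root] NOT true = false
Overall: false → declined

Declined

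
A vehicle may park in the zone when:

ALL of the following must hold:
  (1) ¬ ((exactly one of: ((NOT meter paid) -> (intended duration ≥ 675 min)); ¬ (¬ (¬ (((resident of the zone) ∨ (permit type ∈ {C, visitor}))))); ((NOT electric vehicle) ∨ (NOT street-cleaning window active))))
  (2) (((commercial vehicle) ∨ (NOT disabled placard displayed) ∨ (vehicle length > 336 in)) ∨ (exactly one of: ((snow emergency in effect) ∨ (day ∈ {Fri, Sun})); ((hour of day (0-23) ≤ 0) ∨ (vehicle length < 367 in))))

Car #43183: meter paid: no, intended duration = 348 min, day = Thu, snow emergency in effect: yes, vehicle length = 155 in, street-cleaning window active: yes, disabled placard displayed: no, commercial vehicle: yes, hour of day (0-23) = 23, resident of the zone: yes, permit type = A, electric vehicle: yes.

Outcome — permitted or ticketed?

Atomic conditions:
  NOT meter paid: no → true
  intended duration ≥ 675 min: 348 ≥ 675 is false
  resident of the zone: yes → true
  permit type ∈ {C, visitor}: A is not in the set → false
  NOT electric vehicle: yes → false
  NOT street-cleaning window active: yes → false
  commercial vehicle: yes → true
  NOT disabled placard displayed: no → true
  vehicle length > 336 in: 155 > 336 is false
  snow emergency in effect: yes → true
  day ∈ {Fri, Sun}: Thu is not in the set → false
  hour of day (0-23) ≤ 0: 23 ≤ 0 is false
  vehicle length < 367 in: 155 < 367 is true
Combine:
[1.1.1] true → false = false
[1.1.2.1.1.1] true OR false = true
[1.1.2.1.1] NOT true = false
[1.1.2.1] NOT false = true
[1.1.2] NOT true = false
[1.1.3] false OR false = false
[1.1] exactly-one(false, false, false) = false
[1] NOT false = true
[2.1] true OR true OR false = true
[2.2.1] true OR false = true
[2.2.2] false OR true = true
[2.2] exactly-one(true, true) = false
[2] true OR false = true
[root] true AND true = true
Overall: true → permitted

Permitted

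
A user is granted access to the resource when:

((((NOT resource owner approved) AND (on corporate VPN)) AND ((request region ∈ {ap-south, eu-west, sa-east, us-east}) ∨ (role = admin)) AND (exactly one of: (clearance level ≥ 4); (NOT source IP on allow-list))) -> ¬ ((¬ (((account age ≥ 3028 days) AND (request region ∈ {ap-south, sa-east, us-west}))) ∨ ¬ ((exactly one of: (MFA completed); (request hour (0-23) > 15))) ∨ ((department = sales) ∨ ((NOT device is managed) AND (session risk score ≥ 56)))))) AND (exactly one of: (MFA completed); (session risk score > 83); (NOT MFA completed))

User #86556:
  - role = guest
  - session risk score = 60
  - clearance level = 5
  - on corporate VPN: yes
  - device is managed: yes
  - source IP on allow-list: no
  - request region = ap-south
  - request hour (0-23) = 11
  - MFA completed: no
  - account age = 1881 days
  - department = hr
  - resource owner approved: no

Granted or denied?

Granted

Atomic conditions:
  NOT resource owner approved: no → true
  on corporate VPN: yes → true
  request region ∈ {ap-south, eu-west, sa-east, us-east}: ap-south is in the set → true
  role = admin: guest == admin is false
  clearance level ≥ 4: 5 ≥ 4 is true
  NOT source IP on allow-list: no → true
  account age ≥ 3028 days: 1881 ≥ 3028 is false
  request region ∈ {ap-south, sa-east, us-west}: ap-south is in the set → true
  MFA completed: no → false
  request hour (0-23) > 15: 11 > 15 is false
  department = sales: hr == sales is false
  NOT device is managed: yes → false
  session risk score ≥ 56: 60 ≥ 56 is true
  session risk score > 83: 60 > 83 is false
  NOT MFA completed: no → true
Combine:
[1.1.1] true AND true = true
[1.1.2] true OR false = true
[1.1.3] exactly-one(true, true) = false
[1.1] true AND true AND false = false
[1.2.1.1.1] false AND true = false
[1.2.1.1] NOT false = true
[1.2.1.2.1] exactly-one(false, false) = false
[1.2.1.2] NOT false = true
[1.2.1.3.2] false AND true = false
[1.2.1.3] false OR false = false
[1.2.1] true OR true OR false = true
[1.2] NOT true = false
[1] false → false (antecedent false ⇒ implication holds) = true
[2] exactly-one(false, false, true) = true
[root] true AND true = true
Overall: true → granted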